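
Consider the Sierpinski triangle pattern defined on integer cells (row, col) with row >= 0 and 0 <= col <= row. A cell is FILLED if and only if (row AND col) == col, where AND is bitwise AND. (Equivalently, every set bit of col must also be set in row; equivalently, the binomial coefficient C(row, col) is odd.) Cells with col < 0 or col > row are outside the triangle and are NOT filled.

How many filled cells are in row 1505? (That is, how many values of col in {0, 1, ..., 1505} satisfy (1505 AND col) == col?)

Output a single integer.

1505 in binary = 10111100001
popcount(1505) = number of 1-bits in 10111100001 = 6
A col c satisfies (1505 AND c) == c iff every set bit of c is also set in 1505; each of the 6 set bits of 1505 can independently be on or off in c.
count = 2^6 = 64

Answer: 64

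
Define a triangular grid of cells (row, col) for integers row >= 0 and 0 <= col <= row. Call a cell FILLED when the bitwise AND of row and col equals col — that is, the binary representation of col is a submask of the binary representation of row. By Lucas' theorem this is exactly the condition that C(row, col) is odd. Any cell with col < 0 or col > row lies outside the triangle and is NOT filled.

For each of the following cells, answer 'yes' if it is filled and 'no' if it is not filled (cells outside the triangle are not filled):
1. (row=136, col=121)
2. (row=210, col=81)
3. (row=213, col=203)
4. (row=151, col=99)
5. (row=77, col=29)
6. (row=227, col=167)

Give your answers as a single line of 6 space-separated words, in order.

(136,121): row=0b10001000, col=0b1111001, row AND col = 0b1000 = 8; 8 != 121 -> empty
(210,81): row=0b11010010, col=0b1010001, row AND col = 0b1010000 = 80; 80 != 81 -> empty
(213,203): row=0b11010101, col=0b11001011, row AND col = 0b11000001 = 193; 193 != 203 -> empty
(151,99): row=0b10010111, col=0b1100011, row AND col = 0b11 = 3; 3 != 99 -> empty
(77,29): row=0b1001101, col=0b11101, row AND col = 0b1101 = 13; 13 != 29 -> empty
(227,167): row=0b11100011, col=0b10100111, row AND col = 0b10100011 = 163; 163 != 167 -> empty

Answer: no no no no no no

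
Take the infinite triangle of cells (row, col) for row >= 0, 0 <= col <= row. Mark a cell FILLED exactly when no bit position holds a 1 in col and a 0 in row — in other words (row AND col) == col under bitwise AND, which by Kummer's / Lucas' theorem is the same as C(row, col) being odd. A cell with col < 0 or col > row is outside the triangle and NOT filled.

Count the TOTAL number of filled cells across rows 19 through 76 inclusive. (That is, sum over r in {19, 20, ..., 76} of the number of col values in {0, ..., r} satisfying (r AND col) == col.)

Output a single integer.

r19=10011 pc3: +8 =8
r20=10100 pc2: +4 =12
r21=10101 pc3: +8 =20
r22=10110 pc3: +8 =28
r23=10111 pc4: +16 =44
r24=11000 pc2: +4 =48
r25=11001 pc3: +8 =56
r26=11010 pc3: +8 =64
r27=11011 pc4: +16 =80
r28=11100 pc3: +8 =88
r29=11101 pc4: +16 =104
r30=11110 pc4: +16 =120
r31=11111 pc5: +32 =152
r32=100000 pc1: +2 =154
r33=100001 pc2: +4 =158
r34=100010 pc2: +4 =162
r35=100011 pc3: +8 =170
r36=100100 pc2: +4 =174
r37=100101 pc3: +8 =182
r38=100110 pc3: +8 =190
r39=100111 pc4: +16 =206
r40=101000 pc2: +4 =210
r41=101001 pc3: +8 =218
r42=101010 pc3: +8 =226
r43=101011 pc4: +16 =242
r44=101100 pc3: +8 =250
r45=101101 pc4: +16 =266
r46=101110 pc4: +16 =282
r47=101111 pc5: +32 =314
r48=110000 pc2: +4 =318
r49=110001 pc3: +8 =326
r50=110010 pc3: +8 =334
r51=110011 pc4: +16 =350
r52=110100 pc3: +8 =358
r53=110101 pc4: +16 =374
r54=110110 pc4: +16 =390
r55=110111 pc5: +32 =422
r56=111000 pc3: +8 =430
r57=111001 pc4: +16 =446
r58=111010 pc4: +16 =462
r59=111011 pc5: +32 =494
r60=111100 pc4: +16 =510
r61=111101 pc5: +32 =542
r62=111110 pc5: +32 =574
r63=111111 pc6: +64 =638
r64=1000000 pc1: +2 =640
r65=1000001 pc2: +4 =644
r66=1000010 pc2: +4 =648
r67=1000011 pc3: +8 =656
r68=1000100 pc2: +4 =660
r69=1000101 pc3: +8 =668
r70=1000110 pc3: +8 =676
r71=1000111 pc4: +16 =692
r72=1001000 pc2: +4 =696
r73=1001001 pc3: +8 =704
r74=1001010 pc3: +8 =712
r75=1001011 pc4: +16 =728
r76=1001100 pc3: +8 =736

Answer: 736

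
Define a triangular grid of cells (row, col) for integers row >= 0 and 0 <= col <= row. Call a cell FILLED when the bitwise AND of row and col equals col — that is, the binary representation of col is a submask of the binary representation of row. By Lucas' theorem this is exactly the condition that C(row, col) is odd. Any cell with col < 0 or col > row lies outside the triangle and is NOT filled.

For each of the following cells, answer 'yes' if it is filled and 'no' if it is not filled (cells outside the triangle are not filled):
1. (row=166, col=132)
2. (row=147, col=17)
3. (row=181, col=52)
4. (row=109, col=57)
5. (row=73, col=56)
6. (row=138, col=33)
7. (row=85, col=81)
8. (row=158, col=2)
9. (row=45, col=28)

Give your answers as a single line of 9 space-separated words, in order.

(166,132): row=0b10100110, col=0b10000100, row AND col = 0b10000100 = 132; 132 == 132 -> filled
(147,17): row=0b10010011, col=0b10001, row AND col = 0b10001 = 17; 17 == 17 -> filled
(181,52): row=0b10110101, col=0b110100, row AND col = 0b110100 = 52; 52 == 52 -> filled
(109,57): row=0b1101101, col=0b111001, row AND col = 0b101001 = 41; 41 != 57 -> empty
(73,56): row=0b1001001, col=0b111000, row AND col = 0b1000 = 8; 8 != 56 -> empty
(138,33): row=0b10001010, col=0b100001, row AND col = 0b0 = 0; 0 != 33 -> empty
(85,81): row=0b1010101, col=0b1010001, row AND col = 0b1010001 = 81; 81 == 81 -> filled
(158,2): row=0b10011110, col=0b10, row AND col = 0b10 = 2; 2 == 2 -> filled
(45,28): row=0b101101, col=0b11100, row AND col = 0b1100 = 12; 12 != 28 -> empty

Answer: yes yes yes no no no yes yes no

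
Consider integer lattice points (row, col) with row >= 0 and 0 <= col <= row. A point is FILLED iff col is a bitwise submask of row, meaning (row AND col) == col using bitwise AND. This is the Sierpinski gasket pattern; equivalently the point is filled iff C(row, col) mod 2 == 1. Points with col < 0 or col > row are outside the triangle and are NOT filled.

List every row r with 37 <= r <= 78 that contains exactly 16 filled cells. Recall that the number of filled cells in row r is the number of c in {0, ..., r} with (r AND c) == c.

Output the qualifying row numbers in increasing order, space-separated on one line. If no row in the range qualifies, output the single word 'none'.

Answer: 39 43 45 46 51 53 54 57 58 60 71 75 77 78

Derivation:
Row r has 2^popcount(r) filled cells, so we need popcount(r) = log2(16) = 4.
Scan r = 37..78 and keep those with exactly 4 one-bits:
r=37=100101 popcount=3 -> skip
r=38=100110 popcount=3 -> skip
r=39=100111 popcount=4 -> KEEP
r=40=101000 popcount=2 -> skip
r=41=101001 popcount=3 -> skip
r=42=101010 popcount=3 -> skip
r=43=101011 popcount=4 -> KEEP
r=44=101100 popcount=3 -> skip
r=45=101101 popcount=4 -> KEEP
r=46=101110 popcount=4 -> KEEP
r=47=101111 popcount=5 -> skip
r=48=110000 popcount=2 -> skip
r=49=110001 popcount=3 -> skip
r=50=110010 popcount=3 -> skip
r=51=110011 popcount=4 -> KEEP
r=52=110100 popcount=3 -> skip
r=53=110101 popcount=4 -> KEEP
r=54=110110 popcount=4 -> KEEP
r=55=110111 popcount=5 -> skip
r=56=111000 popcount=3 -> skip
r=57=111001 popcount=4 -> KEEP
r=58=111010 popcount=4 -> KEEP
r=59=111011 popcount=5 -> skip
r=60=111100 popcount=4 -> KEEP
r=61=111101 popcount=5 -> skip
r=62=111110 popcount=5 -> skip
r=63=111111 popcount=6 -> skip
r=64=1000000 popcount=1 -> skip
r=65=1000001 popcount=2 -> skip
r=66=1000010 popcount=2 -> skip
r=67=1000011 popcount=3 -> skip
r=68=1000100 popcount=2 -> skip
r=69=1000101 popcount=3 -> skip
r=70=1000110 popcount=3 -> skip
r=71=1000111 popcount=4 -> KEEP
r=72=1001000 popcount=2 -> skip
r=73=1001001 popcount=3 -> skip
r=74=1001010 popcount=3 -> skip
r=75=1001011 popcount=4 -> KEEP
r=76=1001100 popcount=3 -> skip
r=77=1001101 popcount=4 -> KEEP
r=78=1001110 popcount=4 -> KEEP
Kept rows: 39 43 45 46 51 53 54 57 58 60 71 75 77 78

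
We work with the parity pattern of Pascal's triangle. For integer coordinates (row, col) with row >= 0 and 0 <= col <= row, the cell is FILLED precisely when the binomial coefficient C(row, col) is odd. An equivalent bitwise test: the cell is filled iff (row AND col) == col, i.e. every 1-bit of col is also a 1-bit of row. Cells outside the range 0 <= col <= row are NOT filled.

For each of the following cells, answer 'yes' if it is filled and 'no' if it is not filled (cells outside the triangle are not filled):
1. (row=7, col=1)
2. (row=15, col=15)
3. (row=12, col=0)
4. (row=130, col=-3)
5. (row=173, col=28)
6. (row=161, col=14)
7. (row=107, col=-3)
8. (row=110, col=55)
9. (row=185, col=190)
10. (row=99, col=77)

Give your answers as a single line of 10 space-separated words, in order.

(7,1): row=0b111, col=0b1, row AND col = 0b1 = 1; 1 == 1 -> filled
(15,15): row=0b1111, col=0b1111, row AND col = 0b1111 = 15; 15 == 15 -> filled
(12,0): row=0b1100, col=0b0, row AND col = 0b0 = 0; 0 == 0 -> filled
(130,-3): col outside [0, 130] -> not filled
(173,28): row=0b10101101, col=0b11100, row AND col = 0b1100 = 12; 12 != 28 -> empty
(161,14): row=0b10100001, col=0b1110, row AND col = 0b0 = 0; 0 != 14 -> empty
(107,-3): col outside [0, 107] -> not filled
(110,55): row=0b1101110, col=0b110111, row AND col = 0b100110 = 38; 38 != 55 -> empty
(185,190): col outside [0, 185] -> not filled
(99,77): row=0b1100011, col=0b1001101, row AND col = 0b1000001 = 65; 65 != 77 -> empty

Answer: yes yes yes no no no no no no no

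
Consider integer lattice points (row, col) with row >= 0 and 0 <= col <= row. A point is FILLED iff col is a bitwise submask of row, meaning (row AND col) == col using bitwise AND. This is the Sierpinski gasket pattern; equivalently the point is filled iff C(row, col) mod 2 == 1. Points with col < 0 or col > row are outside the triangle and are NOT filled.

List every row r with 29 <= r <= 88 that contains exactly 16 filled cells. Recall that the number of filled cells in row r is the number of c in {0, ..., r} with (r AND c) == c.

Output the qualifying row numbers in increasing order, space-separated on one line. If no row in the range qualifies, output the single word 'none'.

Answer: 29 30 39 43 45 46 51 53 54 57 58 60 71 75 77 78 83 85 86

Derivation:
Row r has 2^popcount(r) filled cells, so we need popcount(r) = log2(16) = 4.
Scan r = 29..88 and keep those with exactly 4 one-bits:
r=29=11101 popcount=4 -> KEEP
r=30=11110 popcount=4 -> KEEP
r=31=11111 popcount=5 -> skip
r=32=100000 popcount=1 -> skip
r=33=100001 popcount=2 -> skip
r=34=100010 popcount=2 -> skip
r=35=100011 popcount=3 -> skip
r=36=100100 popcount=2 -> skip
r=37=100101 popcount=3 -> skip
r=38=100110 popcount=3 -> skip
r=39=100111 popcount=4 -> KEEP
r=40=101000 popcount=2 -> skip
r=41=101001 popcount=3 -> skip
r=42=101010 popcount=3 -> skip
r=43=101011 popcount=4 -> KEEP
r=44=101100 popcount=3 -> skip
r=45=101101 popcount=4 -> KEEP
r=46=101110 popcount=4 -> KEEP
r=47=101111 popcount=5 -> skip
r=48=110000 popcount=2 -> skip
r=49=110001 popcount=3 -> skip
r=50=110010 popcount=3 -> skip
r=51=110011 popcount=4 -> KEEP
r=52=110100 popcount=3 -> skip
r=53=110101 popcount=4 -> KEEP
r=54=110110 popcount=4 -> KEEP
r=55=110111 popcount=5 -> skip
r=56=111000 popcount=3 -> skip
r=57=111001 popcount=4 -> KEEP
r=58=111010 popcount=4 -> KEEP
r=59=111011 popcount=5 -> skip
r=60=111100 popcount=4 -> KEEP
r=61=111101 popcount=5 -> skip
r=62=111110 popcount=5 -> skip
r=63=111111 popcount=6 -> skip
r=64=1000000 popcount=1 -> skip
r=65=1000001 popcount=2 -> skip
r=66=1000010 popcount=2 -> skip
r=67=1000011 popcount=3 -> skip
r=68=1000100 popcount=2 -> skip
r=69=1000101 popcount=3 -> skip
r=70=1000110 popcount=3 -> skip
r=71=1000111 popcount=4 -> KEEP
r=72=1001000 popcount=2 -> skip
r=73=1001001 popcount=3 -> skip
r=74=1001010 popcount=3 -> skip
r=75=1001011 popcount=4 -> KEEP
r=76=1001100 popcount=3 -> skip
r=77=1001101 popcount=4 -> KEEP
r=78=1001110 popcount=4 -> KEEP
r=79=1001111 popcount=5 -> skip
r=80=1010000 popcount=2 -> skip
r=81=1010001 popcount=3 -> skip
r=82=1010010 popcount=3 -> skip
r=83=1010011 popcount=4 -> KEEP
r=84=1010100 popcount=3 -> skip
r=85=1010101 popcount=4 -> KEEP
r=86=1010110 popcount=4 -> KEEP
r=87=1010111 popcount=5 -> skip
r=88=1011000 popcount=3 -> skip
Kept rows: 29 30 39 43 45 46 51 53 54 57 58 60 71 75 77 78 83 85 86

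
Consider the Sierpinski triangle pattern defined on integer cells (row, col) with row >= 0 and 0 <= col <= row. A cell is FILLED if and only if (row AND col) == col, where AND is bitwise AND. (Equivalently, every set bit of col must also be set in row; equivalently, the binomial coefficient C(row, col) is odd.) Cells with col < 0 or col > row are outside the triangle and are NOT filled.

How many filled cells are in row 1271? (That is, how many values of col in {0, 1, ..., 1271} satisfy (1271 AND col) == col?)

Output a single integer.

Answer: 256

Derivation:
1271 in binary = 10011110111
popcount(1271) = number of 1-bits in 10011110111 = 8
A col c satisfies (1271 AND c) == c iff every set bit of c is also set in 1271; each of the 8 set bits of 1271 can independently be on or off in c.
count = 2^8 = 256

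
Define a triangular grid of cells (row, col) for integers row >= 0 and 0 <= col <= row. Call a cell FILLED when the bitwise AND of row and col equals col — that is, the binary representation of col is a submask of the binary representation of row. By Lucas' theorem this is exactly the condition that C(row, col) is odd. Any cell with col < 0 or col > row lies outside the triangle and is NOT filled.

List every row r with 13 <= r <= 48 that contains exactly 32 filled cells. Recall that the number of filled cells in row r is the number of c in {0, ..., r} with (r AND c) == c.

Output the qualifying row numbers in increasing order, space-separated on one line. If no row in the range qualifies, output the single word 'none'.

Answer: 31 47

Derivation:
Row r has 2^popcount(r) filled cells, so we need popcount(r) = log2(32) = 5.
Scan r = 13..48 and keep those with exactly 5 one-bits:
r=13=1101 popcount=3 -> skip
r=14=1110 popcount=3 -> skip
r=15=1111 popcount=4 -> skip
r=16=10000 popcount=1 -> skip
r=17=10001 popcount=2 -> skip
r=18=10010 popcount=2 -> skip
r=19=10011 popcount=3 -> skip
r=20=10100 popcount=2 -> skip
r=21=10101 popcount=3 -> skip
r=22=10110 popcount=3 -> skip
r=23=10111 popcount=4 -> skip
r=24=11000 popcount=2 -> skip
r=25=11001 popcount=3 -> skip
r=26=11010 popcount=3 -> skip
r=27=11011 popcount=4 -> skip
r=28=11100 popcount=3 -> skip
r=29=11101 popcount=4 -> skip
r=30=11110 popcount=4 -> skip
r=31=11111 popcount=5 -> KEEP
r=32=100000 popcount=1 -> skip
r=33=100001 popcount=2 -> skip
r=34=100010 popcount=2 -> skip
r=35=100011 popcount=3 -> skip
r=36=100100 popcount=2 -> skip
r=37=100101 popcount=3 -> skip
r=38=100110 popcount=3 -> skip
r=39=100111 popcount=4 -> skip
r=40=101000 popcount=2 -> skip
r=41=101001 popcount=3 -> skip
r=42=101010 popcount=3 -> skip
r=43=101011 popcount=4 -> skip
r=44=101100 popcount=3 -> skip
r=45=101101 popcount=4 -> skip
r=46=101110 popcount=4 -> skip
r=47=101111 popcount=5 -> KEEP
r=48=110000 popcount=2 -> skip
Kept rows: 31 47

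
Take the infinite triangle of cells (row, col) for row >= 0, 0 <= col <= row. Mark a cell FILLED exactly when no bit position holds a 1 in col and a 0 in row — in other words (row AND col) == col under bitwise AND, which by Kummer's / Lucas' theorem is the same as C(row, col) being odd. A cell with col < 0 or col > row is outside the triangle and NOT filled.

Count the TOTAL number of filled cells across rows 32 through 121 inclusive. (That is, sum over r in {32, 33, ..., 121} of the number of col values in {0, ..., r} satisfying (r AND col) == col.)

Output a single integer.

r32=100000 pc1: +2 =2
r33=100001 pc2: +4 =6
r34=100010 pc2: +4 =10
r35=100011 pc3: +8 =18
r36=100100 pc2: +4 =22
r37=100101 pc3: +8 =30
r38=100110 pc3: +8 =38
r39=100111 pc4: +16 =54
r40=101000 pc2: +4 =58
r41=101001 pc3: +8 =66
r42=101010 pc3: +8 =74
r43=101011 pc4: +16 =90
r44=101100 pc3: +8 =98
r45=101101 pc4: +16 =114
r46=101110 pc4: +16 =130
r47=101111 pc5: +32 =162
r48=110000 pc2: +4 =166
r49=110001 pc3: +8 =174
r50=110010 pc3: +8 =182
r51=110011 pc4: +16 =198
r52=110100 pc3: +8 =206
r53=110101 pc4: +16 =222
r54=110110 pc4: +16 =238
r55=110111 pc5: +32 =270
r56=111000 pc3: +8 =278
r57=111001 pc4: +16 =294
r58=111010 pc4: +16 =310
r59=111011 pc5: +32 =342
r60=111100 pc4: +16 =358
r61=111101 pc5: +32 =390
r62=111110 pc5: +32 =422
r63=111111 pc6: +64 =486
r64=1000000 pc1: +2 =488
r65=1000001 pc2: +4 =492
r66=1000010 pc2: +4 =496
r67=1000011 pc3: +8 =504
r68=1000100 pc2: +4 =508
r69=1000101 pc3: +8 =516
r70=1000110 pc3: +8 =524
r71=1000111 pc4: +16 =540
r72=1001000 pc2: +4 =544
r73=1001001 pc3: +8 =552
r74=1001010 pc3: +8 =560
r75=1001011 pc4: +16 =576
r76=1001100 pc3: +8 =584
r77=1001101 pc4: +16 =600
r78=1001110 pc4: +16 =616
r79=1001111 pc5: +32 =648
r80=1010000 pc2: +4 =652
r81=1010001 pc3: +8 =660
r82=1010010 pc3: +8 =668
r83=1010011 pc4: +16 =684
r84=1010100 pc3: +8 =692
r85=1010101 pc4: +16 =708
r86=1010110 pc4: +16 =724
r87=1010111 pc5: +32 =756
r88=1011000 pc3: +8 =764
r89=1011001 pc4: +16 =780
r90=1011010 pc4: +16 =796
r91=1011011 pc5: +32 =828
r92=1011100 pc4: +16 =844
r93=1011101 pc5: +32 =876
r94=1011110 pc5: +32 =908
r95=1011111 pc6: +64 =972
r96=1100000 pc2: +4 =976
r97=1100001 pc3: +8 =984
r98=1100010 pc3: +8 =992
r99=1100011 pc4: +16 =1008
r100=1100100 pc3: +8 =1016
r101=1100101 pc4: +16 =1032
r102=1100110 pc4: +16 =1048
r103=1100111 pc5: +32 =1080
r104=1101000 pc3: +8 =1088
r105=1101001 pc4: +16 =1104
r106=1101010 pc4: +16 =1120
r107=1101011 pc5: +32 =1152
r108=1101100 pc4: +16 =1168
r109=1101101 pc5: +32 =1200
r110=1101110 pc5: +32 =1232
r111=1101111 pc6: +64 =1296
r112=1110000 pc3: +8 =1304
r113=1110001 pc4: +16 =1320
r114=1110010 pc4: +16 =1336
r115=1110011 pc5: +32 =1368
r116=1110100 pc4: +16 =1384
r117=1110101 pc5: +32 =1416
r118=1110110 pc5: +32 =1448
r119=1110111 pc6: +64 =1512
r120=1111000 pc4: +16 =1528
r121=1111001 pc5: +32 =1560

Answer: 1560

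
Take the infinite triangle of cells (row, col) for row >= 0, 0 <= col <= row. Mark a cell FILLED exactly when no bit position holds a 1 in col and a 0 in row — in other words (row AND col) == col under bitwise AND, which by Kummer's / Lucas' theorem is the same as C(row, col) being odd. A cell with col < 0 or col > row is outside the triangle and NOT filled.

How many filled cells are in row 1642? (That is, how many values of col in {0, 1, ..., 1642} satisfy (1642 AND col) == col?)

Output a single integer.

Answer: 64

Derivation:
1642 in binary = 11001101010
popcount(1642) = number of 1-bits in 11001101010 = 6
A col c satisfies (1642 AND c) == c iff every set bit of c is also set in 1642; each of the 6 set bits of 1642 can independently be on or off in c.
count = 2^6 = 64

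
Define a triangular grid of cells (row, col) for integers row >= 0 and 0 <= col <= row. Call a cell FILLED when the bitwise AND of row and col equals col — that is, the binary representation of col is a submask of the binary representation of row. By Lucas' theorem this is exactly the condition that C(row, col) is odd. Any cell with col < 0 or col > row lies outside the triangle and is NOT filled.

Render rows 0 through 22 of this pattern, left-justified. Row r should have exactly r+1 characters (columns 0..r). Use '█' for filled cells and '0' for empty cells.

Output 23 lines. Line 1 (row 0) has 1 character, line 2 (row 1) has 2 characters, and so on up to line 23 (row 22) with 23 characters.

Answer: █
██
█0█
████
█000█
██00██
█0█0█0█
████████
█0000000█
██000000██
█0█00000█0█
████0000████
█000█000█000█
██00██00██00██
█0█0█0█0█0█0█0█
████████████████
█000000000000000█
██00000000000000██
█0█0000000000000█0█
████000000000000████
█000█00000000000█000█
██00██0000000000██00██
█0█0█0█000000000█0█0█0█

Derivation:
r0=0: █
r1=1: ██
r2=10: █0█
r3=11: ████
r4=100: █000█
r5=101: ██00██
r6=110: █0█0█0█
r7=111: ████████
r8=1000: █0000000█
r9=1001: ██000000██
r10=1010: █0█00000█0█
r11=1011: ████0000████
r12=1100: █000█000█000█
r13=1101: ██00██00██00██
r14=1110: █0█0█0█0█0█0█0█
r15=1111: ████████████████
r16=10000: █000000000000000█
r17=10001: ██00000000000000██
r18=10010: █0█0000000000000█0█
r19=10011: ████000000000000████
r20=10100: █000█00000000000█000█
r21=10101: ██00██0000000000██00██
r22=10110: █0█0█0█000000000█0█0█0█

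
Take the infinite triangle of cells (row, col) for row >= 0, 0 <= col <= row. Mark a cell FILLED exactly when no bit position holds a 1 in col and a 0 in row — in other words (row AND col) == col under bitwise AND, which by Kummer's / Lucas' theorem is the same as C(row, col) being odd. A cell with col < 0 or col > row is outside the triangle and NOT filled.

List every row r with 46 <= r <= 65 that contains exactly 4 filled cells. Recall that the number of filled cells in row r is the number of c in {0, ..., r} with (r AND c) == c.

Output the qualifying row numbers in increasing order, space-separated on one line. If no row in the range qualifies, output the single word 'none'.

Answer: 48 65

Derivation:
Row r has 2^popcount(r) filled cells, so we need popcount(r) = log2(4) = 2.
Scan r = 46..65 and keep those with exactly 2 one-bits:
r=46=101110 popcount=4 -> skip
r=47=101111 popcount=5 -> skip
r=48=110000 popcount=2 -> KEEP
r=49=110001 popcount=3 -> skip
r=50=110010 popcount=3 -> skip
r=51=110011 popcount=4 -> skip
r=52=110100 popcount=3 -> skip
r=53=110101 popcount=4 -> skip
r=54=110110 popcount=4 -> skip
r=55=110111 popcount=5 -> skip
r=56=111000 popcount=3 -> skip
r=57=111001 popcount=4 -> skip
r=58=111010 popcount=4 -> skip
r=59=111011 popcount=5 -> skip
r=60=111100 popcount=4 -> skip
r=61=111101 popcount=5 -> skip
r=62=111110 popcount=5 -> skip
r=63=111111 popcount=6 -> skip
r=64=1000000 popcount=1 -> skip
r=65=1000001 popcount=2 -> KEEP
Kept rows: 48 65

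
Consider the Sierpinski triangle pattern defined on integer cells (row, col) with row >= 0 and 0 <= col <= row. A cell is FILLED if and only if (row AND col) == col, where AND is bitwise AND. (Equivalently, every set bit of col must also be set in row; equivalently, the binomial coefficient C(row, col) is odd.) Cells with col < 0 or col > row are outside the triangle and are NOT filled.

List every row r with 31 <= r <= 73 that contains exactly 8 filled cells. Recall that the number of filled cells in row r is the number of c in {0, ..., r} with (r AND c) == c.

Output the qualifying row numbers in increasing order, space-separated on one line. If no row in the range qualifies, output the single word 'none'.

Answer: 35 37 38 41 42 44 49 50 52 56 67 69 70 73

Derivation:
Row r has 2^popcount(r) filled cells, so we need popcount(r) = log2(8) = 3.
Scan r = 31..73 and keep those with exactly 3 one-bits:
r=31=11111 popcount=5 -> skip
r=32=100000 popcount=1 -> skip
r=33=100001 popcount=2 -> skip
r=34=100010 popcount=2 -> skip
r=35=100011 popcount=3 -> KEEP
r=36=100100 popcount=2 -> skip
r=37=100101 popcount=3 -> KEEP
r=38=100110 popcount=3 -> KEEP
r=39=100111 popcount=4 -> skip
r=40=101000 popcount=2 -> skip
r=41=101001 popcount=3 -> KEEP
r=42=101010 popcount=3 -> KEEP
r=43=101011 popcount=4 -> skip
r=44=101100 popcount=3 -> KEEP
r=45=101101 popcount=4 -> skip
r=46=101110 popcount=4 -> skip
r=47=101111 popcount=5 -> skip
r=48=110000 popcount=2 -> skip
r=49=110001 popcount=3 -> KEEP
r=50=110010 popcount=3 -> KEEP
r=51=110011 popcount=4 -> skip
r=52=110100 popcount=3 -> KEEP
r=53=110101 popcount=4 -> skip
r=54=110110 popcount=4 -> skip
r=55=110111 popcount=5 -> skip
r=56=111000 popcount=3 -> KEEP
r=57=111001 popcount=4 -> skip
r=58=111010 popcount=4 -> skip
r=59=111011 popcount=5 -> skip
r=60=111100 popcount=4 -> skip
r=61=111101 popcount=5 -> skip
r=62=111110 popcount=5 -> skip
r=63=111111 popcount=6 -> skip
r=64=1000000 popcount=1 -> skip
r=65=1000001 popcount=2 -> skip
r=66=1000010 popcount=2 -> skip
r=67=1000011 popcount=3 -> KEEP
r=68=1000100 popcount=2 -> skip
r=69=1000101 popcount=3 -> KEEP
r=70=1000110 popcount=3 -> KEEP
r=71=1000111 popcount=4 -> skip
r=72=1001000 popcount=2 -> skip
r=73=1001001 popcount=3 -> KEEP
Kept rows: 35 37 38 41 42 44 49 50 52 56 67 69 70 73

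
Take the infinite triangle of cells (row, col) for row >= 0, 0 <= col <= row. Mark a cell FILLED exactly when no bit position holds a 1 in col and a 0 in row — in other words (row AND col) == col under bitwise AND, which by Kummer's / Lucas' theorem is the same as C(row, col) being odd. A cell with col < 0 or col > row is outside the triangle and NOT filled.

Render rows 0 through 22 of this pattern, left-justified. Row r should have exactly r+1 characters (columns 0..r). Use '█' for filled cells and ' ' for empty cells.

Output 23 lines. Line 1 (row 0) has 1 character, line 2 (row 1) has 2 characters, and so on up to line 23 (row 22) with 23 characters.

Answer: █
██
█ █
████
█   █
██  ██
█ █ █ █
████████
█       █
██      ██
█ █     █ █
████    ████
█   █   █   █
██  ██  ██  ██
█ █ █ █ █ █ █ █
████████████████
█               █
██              ██
█ █             █ █
████            ████
█   █           █   █
██  ██          ██  ██
█ █ █ █         █ █ █ █

Derivation:
r0=0: █
r1=1: ██
r2=10: █ █
r3=11: ████
r4=100: █   █
r5=101: ██  ██
r6=110: █ █ █ █
r7=111: ████████
r8=1000: █       █
r9=1001: ██      ██
r10=1010: █ █     █ █
r11=1011: ████    ████
r12=1100: █   █   █   █
r13=1101: ██  ██  ██  ██
r14=1110: █ █ █ █ █ █ █ █
r15=1111: ████████████████
r16=10000: █               █
r17=10001: ██              ██
r18=10010: █ █             █ █
r19=10011: ████            ████
r20=10100: █   █           █   █
r21=10101: ██  ██          ██  ██
r22=10110: █ █ █ █         █ █ █ █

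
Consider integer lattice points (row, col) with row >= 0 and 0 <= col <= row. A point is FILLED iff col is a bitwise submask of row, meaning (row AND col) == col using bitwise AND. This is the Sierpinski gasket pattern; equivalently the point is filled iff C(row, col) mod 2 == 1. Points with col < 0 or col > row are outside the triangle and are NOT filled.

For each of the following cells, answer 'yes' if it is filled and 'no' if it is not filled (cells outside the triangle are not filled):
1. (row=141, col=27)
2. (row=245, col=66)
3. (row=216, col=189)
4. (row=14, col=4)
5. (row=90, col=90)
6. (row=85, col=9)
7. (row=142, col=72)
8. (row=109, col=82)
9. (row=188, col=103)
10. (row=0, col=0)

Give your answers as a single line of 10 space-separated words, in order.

Answer: no no no yes yes no no no no yes

Derivation:
(141,27): row=0b10001101, col=0b11011, row AND col = 0b1001 = 9; 9 != 27 -> empty
(245,66): row=0b11110101, col=0b1000010, row AND col = 0b1000000 = 64; 64 != 66 -> empty
(216,189): row=0b11011000, col=0b10111101, row AND col = 0b10011000 = 152; 152 != 189 -> empty
(14,4): row=0b1110, col=0b100, row AND col = 0b100 = 4; 4 == 4 -> filled
(90,90): row=0b1011010, col=0b1011010, row AND col = 0b1011010 = 90; 90 == 90 -> filled
(85,9): row=0b1010101, col=0b1001, row AND col = 0b1 = 1; 1 != 9 -> empty
(142,72): row=0b10001110, col=0b1001000, row AND col = 0b1000 = 8; 8 != 72 -> empty
(109,82): row=0b1101101, col=0b1010010, row AND col = 0b1000000 = 64; 64 != 82 -> empty
(188,103): row=0b10111100, col=0b1100111, row AND col = 0b100100 = 36; 36 != 103 -> empty
(0,0): row=0b0, col=0b0, row AND col = 0b0 = 0; 0 == 0 -> filled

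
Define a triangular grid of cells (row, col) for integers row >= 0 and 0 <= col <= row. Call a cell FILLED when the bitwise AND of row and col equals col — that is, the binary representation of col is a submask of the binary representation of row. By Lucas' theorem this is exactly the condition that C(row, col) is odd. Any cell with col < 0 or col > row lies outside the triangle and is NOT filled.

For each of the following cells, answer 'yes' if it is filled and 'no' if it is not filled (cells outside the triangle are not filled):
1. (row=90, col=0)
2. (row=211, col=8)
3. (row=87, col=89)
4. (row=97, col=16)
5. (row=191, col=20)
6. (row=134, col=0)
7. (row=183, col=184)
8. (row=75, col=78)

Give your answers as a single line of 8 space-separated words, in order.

(90,0): row=0b1011010, col=0b0, row AND col = 0b0 = 0; 0 == 0 -> filled
(211,8): row=0b11010011, col=0b1000, row AND col = 0b0 = 0; 0 != 8 -> empty
(87,89): col outside [0, 87] -> not filled
(97,16): row=0b1100001, col=0b10000, row AND col = 0b0 = 0; 0 != 16 -> empty
(191,20): row=0b10111111, col=0b10100, row AND col = 0b10100 = 20; 20 == 20 -> filled
(134,0): row=0b10000110, col=0b0, row AND col = 0b0 = 0; 0 == 0 -> filled
(183,184): col outside [0, 183] -> not filled
(75,78): col outside [0, 75] -> not filled

Answer: yes no no no yes yes no no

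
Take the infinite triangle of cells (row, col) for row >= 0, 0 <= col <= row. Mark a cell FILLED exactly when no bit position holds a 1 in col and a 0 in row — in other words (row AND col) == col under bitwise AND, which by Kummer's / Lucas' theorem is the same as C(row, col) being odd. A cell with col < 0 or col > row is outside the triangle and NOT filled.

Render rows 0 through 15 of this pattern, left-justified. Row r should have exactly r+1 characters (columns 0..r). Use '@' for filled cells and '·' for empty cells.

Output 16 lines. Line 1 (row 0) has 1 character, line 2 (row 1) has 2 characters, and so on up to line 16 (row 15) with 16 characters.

Answer: @
@@
@·@
@@@@
@···@
@@··@@
@·@·@·@
@@@@@@@@
@·······@
@@······@@
@·@·····@·@
@@@@····@@@@
@···@···@···@
@@··@@··@@··@@
@·@·@·@·@·@·@·@
@@@@@@@@@@@@@@@@

Derivation:
r0=0: @
r1=1: @@
r2=10: @·@
r3=11: @@@@
r4=100: @···@
r5=101: @@··@@
r6=110: @·@·@·@
r7=111: @@@@@@@@
r8=1000: @·······@
r9=1001: @@······@@
r10=1010: @·@·····@·@
r11=1011: @@@@····@@@@
r12=1100: @···@···@···@
r13=1101: @@··@@··@@··@@
r14=1110: @·@·@·@·@·@·@·@
r15=1111: @@@@@@@@@@@@@@@@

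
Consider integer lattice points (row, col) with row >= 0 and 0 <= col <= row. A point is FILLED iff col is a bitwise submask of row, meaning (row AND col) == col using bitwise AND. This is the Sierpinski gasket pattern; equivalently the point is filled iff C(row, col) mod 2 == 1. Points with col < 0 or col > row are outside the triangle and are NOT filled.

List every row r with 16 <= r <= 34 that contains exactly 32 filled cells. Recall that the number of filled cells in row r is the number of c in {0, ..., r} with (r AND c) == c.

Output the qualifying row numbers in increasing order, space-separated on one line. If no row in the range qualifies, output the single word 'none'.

Answer: 31

Derivation:
Row r has 2^popcount(r) filled cells, so we need popcount(r) = log2(32) = 5.
Scan r = 16..34 and keep those with exactly 5 one-bits:
r=16=10000 popcount=1 -> skip
r=17=10001 popcount=2 -> skip
r=18=10010 popcount=2 -> skip
r=19=10011 popcount=3 -> skip
r=20=10100 popcount=2 -> skip
r=21=10101 popcount=3 -> skip
r=22=10110 popcount=3 -> skip
r=23=10111 popcount=4 -> skip
r=24=11000 popcount=2 -> skip
r=25=11001 popcount=3 -> skip
r=26=11010 popcount=3 -> skip
r=27=11011 popcount=4 -> skip
r=28=11100 popcount=3 -> skip
r=29=11101 popcount=4 -> skip
r=30=11110 popcount=4 -> skip
r=31=11111 popcount=5 -> KEEP
r=32=100000 popcount=1 -> skip
r=33=100001 popcount=2 -> skip
r=34=100010 popcount=2 -> skip
Kept rows: 31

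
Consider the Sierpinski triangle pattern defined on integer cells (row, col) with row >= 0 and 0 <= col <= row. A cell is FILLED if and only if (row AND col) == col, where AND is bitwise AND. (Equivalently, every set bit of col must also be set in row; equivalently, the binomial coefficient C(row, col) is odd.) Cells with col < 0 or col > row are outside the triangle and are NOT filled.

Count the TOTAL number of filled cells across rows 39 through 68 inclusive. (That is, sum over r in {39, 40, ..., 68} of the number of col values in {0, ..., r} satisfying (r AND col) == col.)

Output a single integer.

Answer: 470

Derivation:
r39=100111 pc4: +16 =16
r40=101000 pc2: +4 =20
r41=101001 pc3: +8 =28
r42=101010 pc3: +8 =36
r43=101011 pc4: +16 =52
r44=101100 pc3: +8 =60
r45=101101 pc4: +16 =76
r46=101110 pc4: +16 =92
r47=101111 pc5: +32 =124
r48=110000 pc2: +4 =128
r49=110001 pc3: +8 =136
r50=110010 pc3: +8 =144
r51=110011 pc4: +16 =160
r52=110100 pc3: +8 =168
r53=110101 pc4: +16 =184
r54=110110 pc4: +16 =200
r55=110111 pc5: +32 =232
r56=111000 pc3: +8 =240
r57=111001 pc4: +16 =256
r58=111010 pc4: +16 =272
r59=111011 pc5: +32 =304
r60=111100 pc4: +16 =320
r61=111101 pc5: +32 =352
r62=111110 pc5: +32 =384
r63=111111 pc6: +64 =448
r64=1000000 pc1: +2 =450
r65=1000001 pc2: +4 =454
r66=1000010 pc2: +4 =458
r67=1000011 pc3: +8 =466
r68=1000100 pc2: +4 =470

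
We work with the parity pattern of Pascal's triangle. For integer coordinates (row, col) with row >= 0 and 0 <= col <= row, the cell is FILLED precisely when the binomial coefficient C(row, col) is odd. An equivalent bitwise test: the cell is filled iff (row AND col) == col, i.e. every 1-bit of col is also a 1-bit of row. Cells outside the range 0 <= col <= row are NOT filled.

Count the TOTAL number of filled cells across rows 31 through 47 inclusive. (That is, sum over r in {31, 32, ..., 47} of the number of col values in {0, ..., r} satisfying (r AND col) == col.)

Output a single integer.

Answer: 194

Derivation:
r31=11111 pc5: +32 =32
r32=100000 pc1: +2 =34
r33=100001 pc2: +4 =38
r34=100010 pc2: +4 =42
r35=100011 pc3: +8 =50
r36=100100 pc2: +4 =54
r37=100101 pc3: +8 =62
r38=100110 pc3: +8 =70
r39=100111 pc4: +16 =86
r40=101000 pc2: +4 =90
r41=101001 pc3: +8 =98
r42=101010 pc3: +8 =106
r43=101011 pc4: +16 =122
r44=101100 pc3: +8 =130
r45=101101 pc4: +16 =146
r46=101110 pc4: +16 =162
r47=101111 pc5: +32 =194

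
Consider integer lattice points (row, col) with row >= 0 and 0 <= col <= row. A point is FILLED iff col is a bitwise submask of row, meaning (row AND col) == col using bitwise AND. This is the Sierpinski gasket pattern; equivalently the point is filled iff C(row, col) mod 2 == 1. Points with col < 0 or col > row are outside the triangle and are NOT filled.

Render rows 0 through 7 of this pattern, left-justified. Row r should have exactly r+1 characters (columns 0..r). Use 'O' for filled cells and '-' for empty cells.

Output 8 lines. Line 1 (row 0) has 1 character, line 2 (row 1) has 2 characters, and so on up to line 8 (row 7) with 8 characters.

Answer: O
OO
O-O
OOOO
O---O
OO--OO
O-O-O-O
OOOOOOOO

Derivation:
r0=0: O
r1=1: OO
r2=10: O-O
r3=11: OOOO
r4=100: O---O
r5=101: OO--OO
r6=110: O-O-O-O
r7=111: OOOOOOOO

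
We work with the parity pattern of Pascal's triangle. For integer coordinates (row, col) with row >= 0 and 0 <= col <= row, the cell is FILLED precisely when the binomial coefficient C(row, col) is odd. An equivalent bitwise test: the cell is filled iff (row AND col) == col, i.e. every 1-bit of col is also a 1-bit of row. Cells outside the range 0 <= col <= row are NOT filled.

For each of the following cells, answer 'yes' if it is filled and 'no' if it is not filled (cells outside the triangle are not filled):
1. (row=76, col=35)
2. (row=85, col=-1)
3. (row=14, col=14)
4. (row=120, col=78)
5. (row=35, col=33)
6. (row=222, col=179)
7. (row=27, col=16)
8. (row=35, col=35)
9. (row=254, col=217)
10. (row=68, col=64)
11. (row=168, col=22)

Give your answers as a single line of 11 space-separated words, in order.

(76,35): row=0b1001100, col=0b100011, row AND col = 0b0 = 0; 0 != 35 -> empty
(85,-1): col outside [0, 85] -> not filled
(14,14): row=0b1110, col=0b1110, row AND col = 0b1110 = 14; 14 == 14 -> filled
(120,78): row=0b1111000, col=0b1001110, row AND col = 0b1001000 = 72; 72 != 78 -> empty
(35,33): row=0b100011, col=0b100001, row AND col = 0b100001 = 33; 33 == 33 -> filled
(222,179): row=0b11011110, col=0b10110011, row AND col = 0b10010010 = 146; 146 != 179 -> empty
(27,16): row=0b11011, col=0b10000, row AND col = 0b10000 = 16; 16 == 16 -> filled
(35,35): row=0b100011, col=0b100011, row AND col = 0b100011 = 35; 35 == 35 -> filled
(254,217): row=0b11111110, col=0b11011001, row AND col = 0b11011000 = 216; 216 != 217 -> empty
(68,64): row=0b1000100, col=0b1000000, row AND col = 0b1000000 = 64; 64 == 64 -> filled
(168,22): row=0b10101000, col=0b10110, row AND col = 0b0 = 0; 0 != 22 -> empty

Answer: no no yes no yes no yes yes no yes no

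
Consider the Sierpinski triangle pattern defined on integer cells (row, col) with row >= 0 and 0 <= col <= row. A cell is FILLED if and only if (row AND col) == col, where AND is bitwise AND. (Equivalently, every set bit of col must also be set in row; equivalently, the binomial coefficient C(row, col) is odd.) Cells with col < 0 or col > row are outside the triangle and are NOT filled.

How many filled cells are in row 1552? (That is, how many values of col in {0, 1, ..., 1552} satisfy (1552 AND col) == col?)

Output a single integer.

Answer: 8

Derivation:
1552 in binary = 11000010000
popcount(1552) = number of 1-bits in 11000010000 = 3
A col c satisfies (1552 AND c) == c iff every set bit of c is also set in 1552; each of the 3 set bits of 1552 can independently be on or off in c.
count = 2^3 = 8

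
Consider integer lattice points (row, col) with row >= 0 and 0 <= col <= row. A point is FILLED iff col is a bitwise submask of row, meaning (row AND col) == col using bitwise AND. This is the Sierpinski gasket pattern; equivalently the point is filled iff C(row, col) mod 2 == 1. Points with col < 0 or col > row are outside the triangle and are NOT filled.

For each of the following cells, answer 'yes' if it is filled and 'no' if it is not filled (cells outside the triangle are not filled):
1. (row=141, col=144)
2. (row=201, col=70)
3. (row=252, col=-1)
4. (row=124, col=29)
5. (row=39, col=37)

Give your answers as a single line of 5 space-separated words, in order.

(141,144): col outside [0, 141] -> not filled
(201,70): row=0b11001001, col=0b1000110, row AND col = 0b1000000 = 64; 64 != 70 -> empty
(252,-1): col outside [0, 252] -> not filled
(124,29): row=0b1111100, col=0b11101, row AND col = 0b11100 = 28; 28 != 29 -> empty
(39,37): row=0b100111, col=0b100101, row AND col = 0b100101 = 37; 37 == 37 -> filled

Answer: no no no no yes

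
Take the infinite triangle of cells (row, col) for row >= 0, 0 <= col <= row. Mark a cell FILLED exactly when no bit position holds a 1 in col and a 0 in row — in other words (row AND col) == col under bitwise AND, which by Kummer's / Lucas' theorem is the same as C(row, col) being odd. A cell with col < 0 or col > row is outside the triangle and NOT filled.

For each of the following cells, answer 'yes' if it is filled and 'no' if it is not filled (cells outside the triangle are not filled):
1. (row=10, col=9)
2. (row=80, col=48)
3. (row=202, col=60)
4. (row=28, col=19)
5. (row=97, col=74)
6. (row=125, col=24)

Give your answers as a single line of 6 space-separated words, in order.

(10,9): row=0b1010, col=0b1001, row AND col = 0b1000 = 8; 8 != 9 -> empty
(80,48): row=0b1010000, col=0b110000, row AND col = 0b10000 = 16; 16 != 48 -> empty
(202,60): row=0b11001010, col=0b111100, row AND col = 0b1000 = 8; 8 != 60 -> empty
(28,19): row=0b11100, col=0b10011, row AND col = 0b10000 = 16; 16 != 19 -> empty
(97,74): row=0b1100001, col=0b1001010, row AND col = 0b1000000 = 64; 64 != 74 -> empty
(125,24): row=0b1111101, col=0b11000, row AND col = 0b11000 = 24; 24 == 24 -> filled

Answer: no no no no no yes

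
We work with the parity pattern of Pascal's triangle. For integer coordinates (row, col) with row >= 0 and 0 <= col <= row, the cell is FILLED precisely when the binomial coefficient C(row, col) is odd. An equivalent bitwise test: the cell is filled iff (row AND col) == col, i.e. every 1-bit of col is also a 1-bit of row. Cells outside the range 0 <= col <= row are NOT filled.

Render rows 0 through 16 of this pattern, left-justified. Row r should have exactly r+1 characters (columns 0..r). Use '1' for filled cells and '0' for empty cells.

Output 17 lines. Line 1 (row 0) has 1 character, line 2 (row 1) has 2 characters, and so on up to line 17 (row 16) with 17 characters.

r0=0: 1
r1=1: 11
r2=10: 101
r3=11: 1111
r4=100: 10001
r5=101: 110011
r6=110: 1010101
r7=111: 11111111
r8=1000: 100000001
r9=1001: 1100000011
r10=1010: 10100000101
r11=1011: 111100001111
r12=1100: 1000100010001
r13=1101: 11001100110011
r14=1110: 101010101010101
r15=1111: 1111111111111111
r16=10000: 10000000000000001

Answer: 1
11
101
1111
10001
110011
1010101
11111111
100000001
1100000011
10100000101
111100001111
1000100010001
11001100110011
101010101010101
1111111111111111
10000000000000001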